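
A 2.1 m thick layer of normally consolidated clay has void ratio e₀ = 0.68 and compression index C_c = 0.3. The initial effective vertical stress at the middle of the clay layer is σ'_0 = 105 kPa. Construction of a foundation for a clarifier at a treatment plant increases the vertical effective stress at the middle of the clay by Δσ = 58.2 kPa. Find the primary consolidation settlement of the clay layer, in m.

Final effective stress: σ'_f = σ'_0 + Δσ = 105 + 58.2 = 163.2 kPa.
Normally consolidated clay, so the full stress increment lies on the virgin compression line:
S_c = C_c·H/(1+e₀)·log₁₀(σ'_f/σ'_0) = 0.3×2.1/(1+0.68)×log₁₀(163.2/105)
    = 0.375 × 0.19153 = 0.07182 m

S_c ≈ 0.0718 m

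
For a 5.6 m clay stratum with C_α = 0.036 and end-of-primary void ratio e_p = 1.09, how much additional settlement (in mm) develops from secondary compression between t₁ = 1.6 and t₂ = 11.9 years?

Secondary compression: S_s = C_α·H/(1+e_p)·log₁₀(t₂/t₁)
S_s = 0.036×5.6/(1+1.09)×log₁₀(11.9/1.6)
    = 0.09646 × 0.8714 = 0.08406 m

S_s ≈ 84.1 mm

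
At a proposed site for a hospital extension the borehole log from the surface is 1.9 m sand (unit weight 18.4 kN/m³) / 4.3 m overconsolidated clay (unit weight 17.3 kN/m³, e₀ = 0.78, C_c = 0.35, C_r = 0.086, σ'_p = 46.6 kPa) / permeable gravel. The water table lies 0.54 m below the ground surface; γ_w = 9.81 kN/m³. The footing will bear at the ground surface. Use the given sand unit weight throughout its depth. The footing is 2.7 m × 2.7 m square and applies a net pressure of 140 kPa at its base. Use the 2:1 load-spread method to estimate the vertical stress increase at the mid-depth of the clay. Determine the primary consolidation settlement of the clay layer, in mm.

Mid-depth of clay below the ground surface: z = 1.9 + 4.3/2 = 4.05 m.
Total vertical stress at mid-clay: σ_v = 18.4×1.9 + 17.3×2.15 = 72.155 kPa.
Pore pressure: u = 9.81×(4.05 − 0.54) = 34.433 kPa.
Initial effective stress: σ'_0 = σ_v − u = 72.155 − 34.433 = 37.722 kPa.
Stress increase at mid-clay by the 2:1 spreading method:
Δσ = qBL/((B+z)(L+z)) = 140×2.7×2.7/((2.7+4.05)(2.7+4.05)) = 22.4 kPa
Final effective stress: σ'_f = 37.722 + 22.4 = 60.122 kPa.
σ'_f = 60.122 > σ'_p = 46.6 kPa, so the stress path crosses the preconsolidation pressure — recompression up to σ'_p, then virgin compression beyond:
S_c = H/(1+e₀)·[C_r·log₁₀(σ'_p/σ'_0) + C_c·log₁₀(σ'_f/σ'_p)]
    = 4.3/1.78 × [0.086×log₁₀(46.6/37.722) + 0.35×log₁₀(60.122/46.6)]
    = 2.4157 × [0.007894 + 0.038727] = 0.1126 m

S_c ≈ 113 mm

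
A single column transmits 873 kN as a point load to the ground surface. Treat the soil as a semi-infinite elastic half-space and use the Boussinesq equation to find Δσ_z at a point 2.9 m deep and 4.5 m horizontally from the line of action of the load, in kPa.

Boussinesq vertical stress below a point load on an elastic half-space:
Δσ_z = 3P/(2πz²) · [1 + (r/z)²]^(−5/2)
r/z = 4.5/2.9 = 1.5517; [1+(r/z)²]^(−5/2) = 0.046644.
Δσ_z = 3×873/(2π×2.9²) × 0.046644 = 49.563 × 0.046644 = 2.312 kPa

Δσ_z ≈ 2.31 kPa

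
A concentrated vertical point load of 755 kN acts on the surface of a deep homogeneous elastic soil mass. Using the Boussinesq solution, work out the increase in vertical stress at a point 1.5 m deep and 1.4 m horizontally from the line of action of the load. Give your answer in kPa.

Δσ_z ≈ 33.5 kPa

Boussinesq vertical stress below a point load on an elastic half-space:
Δσ_z = 3P/(2πz²) · [1 + (r/z)²]^(−5/2)
r/z = 1.4/1.5 = 0.93333; [1+(r/z)²]^(−5/2) = 0.20881.
Δσ_z = 3×755/(2π×1.5²) × 0.20881 = 160.22 × 0.20881 = 33.46 kPa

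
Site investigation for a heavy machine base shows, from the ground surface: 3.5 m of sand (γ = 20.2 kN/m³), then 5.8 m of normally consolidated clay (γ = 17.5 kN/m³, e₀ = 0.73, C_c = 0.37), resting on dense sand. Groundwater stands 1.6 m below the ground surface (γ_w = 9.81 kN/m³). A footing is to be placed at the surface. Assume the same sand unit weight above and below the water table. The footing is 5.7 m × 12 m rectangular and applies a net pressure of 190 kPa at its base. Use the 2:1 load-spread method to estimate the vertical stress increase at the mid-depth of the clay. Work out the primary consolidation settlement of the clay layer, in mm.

S_c ≈ 312 mm

Mid-depth of clay below the ground surface: z = 3.5 + 5.8/2 = 6.4 m.
Total vertical stress at mid-clay: σ_v = 20.2×3.5 + 17.5×2.9 = 121.45 kPa.
Pore pressure: u = 9.81×(6.4 − 1.6) = 47.088 kPa.
Initial effective stress: σ'_0 = σ_v − u = 121.45 − 47.088 = 74.362 kPa.
Stress increase at mid-clay by the 2:1 spreading method:
Δσ = qBL/((B+z)(L+z)) = 190×5.7×12/((5.7+6.4)(12+6.4)) = 58.372 kPa
Final effective stress: σ'_f = σ'_0 + Δσ = 74.362 + 58.372 = 132.73 kPa.
Normally consolidated clay, so the full stress increment lies on the virgin compression line:
S_c = C_c·H/(1+e₀)·log₁₀(σ'_f/σ'_0) = 0.37×5.8/(1+0.73)×log₁₀(132.73/74.362)
    = 1.2405 × 0.25162 = 0.3121 m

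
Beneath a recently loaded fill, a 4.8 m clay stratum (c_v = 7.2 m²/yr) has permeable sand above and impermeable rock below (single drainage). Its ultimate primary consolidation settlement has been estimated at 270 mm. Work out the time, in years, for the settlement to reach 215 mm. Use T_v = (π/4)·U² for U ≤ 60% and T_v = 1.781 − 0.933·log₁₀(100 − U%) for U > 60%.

Drainage path length: H_d = H = 4.8 m (single drainage).
U = S(t)/S_ult = 215/270 = 0.7963.
U > 60%: T_v = 1.781 − 0.933·log₁₀(100 − 79.63) = 0.5597.
t = T_v·H_d²/c_v = 0.5597×4.8²/7.2 = 1.791 years.

t ≈ 1.79 years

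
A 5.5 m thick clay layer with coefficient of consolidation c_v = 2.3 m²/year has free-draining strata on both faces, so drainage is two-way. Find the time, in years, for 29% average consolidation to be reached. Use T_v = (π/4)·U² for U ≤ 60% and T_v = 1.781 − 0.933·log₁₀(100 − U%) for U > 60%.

Drainage path length: H_d = H/2 = 2.75 m (double drainage).
U ≤ 60%: T_v = (π/4)·U² = (π/4)×0.29² = 0.066052.
t = T_v·H_d²/c_v = 0.066052×2.75²/2.3 = 0.2172 years.

t ≈ 0.217 years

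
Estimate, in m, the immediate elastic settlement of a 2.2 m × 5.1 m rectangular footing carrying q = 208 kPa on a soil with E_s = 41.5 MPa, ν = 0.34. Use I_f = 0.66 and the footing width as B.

Immediate (elastic) settlement: S_e = q·B·(1−ν²)/E_s · I_f.
E_s = 41.5 MPa = 41500 kPa.
S_e = 208 × 2.2 × (1 − 0.34²) / 41500 × 0.66
    = 208 × 2.2 × 0.8844 / 41500 × 0.66
    = 0.006436 m

S_e ≈ 0.00644 m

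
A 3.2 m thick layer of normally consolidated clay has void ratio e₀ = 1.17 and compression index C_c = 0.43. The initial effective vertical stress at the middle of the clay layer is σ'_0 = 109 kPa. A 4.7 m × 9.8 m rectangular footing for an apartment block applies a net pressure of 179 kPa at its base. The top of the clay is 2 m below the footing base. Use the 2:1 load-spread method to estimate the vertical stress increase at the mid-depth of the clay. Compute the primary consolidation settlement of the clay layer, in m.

S_c ≈ 0.143 m

Mid-depth of clay below the footing base: z = 2 + 3.2/2 = 3.6 m.
Stress increase at mid-clay by the 2:1 spreading method:
Δσ = qBL/((B+z)(L+z)) = 179×4.7×9.8/((4.7+3.6)(9.8+3.6)) = 74.13 kPa
Final effective stress: σ'_f = σ'_0 + Δσ = 109 + 74.13 = 183.13 kPa.
Normally consolidated clay, so the full stress increment lies on the virgin compression line:
S_c = C_c·H/(1+e₀)·log₁₀(σ'_f/σ'_0) = 0.43×3.2/(1+1.17)×log₁₀(183.13/109)
    = 0.6341 × 0.22533 = 0.1429 m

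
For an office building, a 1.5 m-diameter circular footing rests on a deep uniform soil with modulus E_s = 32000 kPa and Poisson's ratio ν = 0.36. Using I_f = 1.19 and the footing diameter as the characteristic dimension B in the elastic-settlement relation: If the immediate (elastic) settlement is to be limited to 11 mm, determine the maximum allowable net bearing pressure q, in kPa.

S_e = q·B·(1−ν²)/E_s · I_f  ⇒  q = S_e·E_s / (B·(1−ν²)·I_f).
q = 0.011 × 32000 / (1.5 × 0.8704 × 1.19) = 226.6 kPa

q ≈ 227 kPa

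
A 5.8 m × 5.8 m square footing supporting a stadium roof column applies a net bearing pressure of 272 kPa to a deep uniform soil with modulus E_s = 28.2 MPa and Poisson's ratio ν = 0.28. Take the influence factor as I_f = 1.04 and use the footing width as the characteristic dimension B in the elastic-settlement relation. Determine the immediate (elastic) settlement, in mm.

S_e ≈ 53.6 mm

Immediate (elastic) settlement: S_e = q·B·(1−ν²)/E_s · I_f.
E_s = 28.2 MPa = 28200 kPa.
S_e = 272 × 5.8 × (1 − 0.28²) / 28200 × 1.04
    = 272 × 5.8 × 0.9216 / 28200 × 1.04
    = 0.05362 m = 53.62 mm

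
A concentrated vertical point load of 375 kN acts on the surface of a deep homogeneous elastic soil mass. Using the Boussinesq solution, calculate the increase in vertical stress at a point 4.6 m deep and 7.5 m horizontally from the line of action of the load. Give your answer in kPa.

Δσ_z ≈ 0.331 kPa

Boussinesq vertical stress below a point load on an elastic half-space:
Δσ_z = 3P/(2πz²) · [1 + (r/z)²]^(−5/2)
r/z = 7.5/4.6 = 1.6304; [1+(r/z)²]^(−5/2) = 0.039066.
Δσ_z = 3×375/(2π×4.6²) × 0.039066 = 8.4617 × 0.039066 = 0.3306 kPa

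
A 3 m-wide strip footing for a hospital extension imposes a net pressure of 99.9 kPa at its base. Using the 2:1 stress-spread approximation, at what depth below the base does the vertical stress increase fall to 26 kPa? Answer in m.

z ≈ 8.53 m

2:1 spreading — at depth z the loaded area has grown by z in each plan dimension:
qB/(B+z) = Δσ_z ⇒ z = qB/Δσ_z − B = 99.9×3/26 − 3 = 8.527 m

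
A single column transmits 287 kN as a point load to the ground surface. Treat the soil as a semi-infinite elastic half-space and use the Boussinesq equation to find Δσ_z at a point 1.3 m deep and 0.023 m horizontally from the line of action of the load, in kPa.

Boussinesq vertical stress below a point load on an elastic half-space:
Δσ_z = 3P/(2πz²) · [1 + (r/z)²]^(−5/2)
r/z = 0.023/1.3 = 0.017692; [1+(r/z)²]^(−5/2) = 0.99922.
Δσ_z = 3×287/(2π×1.3²) × 0.99922 = 81.084 × 0.99922 = 81.02 kPa

Δσ_z ≈ 81 kPa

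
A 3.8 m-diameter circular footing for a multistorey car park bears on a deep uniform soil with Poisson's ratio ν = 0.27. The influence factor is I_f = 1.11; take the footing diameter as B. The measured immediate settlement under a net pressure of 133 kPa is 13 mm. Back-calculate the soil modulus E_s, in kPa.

S_e = q·B·(1−ν²)/E_s · I_f  ⇒  E_s = q·B·(1−ν²)·I_f / S_e.
E_s = 133 × 3.8 × 0.9271 × 1.11 / 0.013 = 40010 kPa

E_s ≈ 40000 kPa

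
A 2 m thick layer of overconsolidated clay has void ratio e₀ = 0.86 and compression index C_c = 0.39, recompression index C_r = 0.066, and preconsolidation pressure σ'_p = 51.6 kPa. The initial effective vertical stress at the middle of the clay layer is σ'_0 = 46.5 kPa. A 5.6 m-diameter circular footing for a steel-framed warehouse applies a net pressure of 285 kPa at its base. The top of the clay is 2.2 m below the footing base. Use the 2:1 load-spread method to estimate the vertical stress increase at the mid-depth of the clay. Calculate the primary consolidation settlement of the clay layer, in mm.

Mid-depth of clay below the footing base: z = 2.2 + 2/2 = 3.2 m.
Stress increase at mid-clay by the 2:1 spreading method:
Δσ ≈ qD²/(D+z)² = 285×5.6²/(5.6+3.2)² = 115.41 kPa
Final effective stress: σ'_f = 46.5 + 115.41 = 161.91 kPa.
σ'_f = 161.91 > σ'_p = 51.6 kPa, so the stress path crosses the preconsolidation pressure — recompression up to σ'_p, then virgin compression beyond:
S_c = H/(1+e₀)·[C_r·log₁₀(σ'_p/σ'_0) + C_c·log₁₀(σ'_f/σ'_p)]
    = 2/1.86 × [0.066×log₁₀(51.6/46.5) + 0.39×log₁₀(161.91/51.6)]
    = 1.0753 × [0.002983 + 0.19368] = 0.2115 m

S_c ≈ 211 mm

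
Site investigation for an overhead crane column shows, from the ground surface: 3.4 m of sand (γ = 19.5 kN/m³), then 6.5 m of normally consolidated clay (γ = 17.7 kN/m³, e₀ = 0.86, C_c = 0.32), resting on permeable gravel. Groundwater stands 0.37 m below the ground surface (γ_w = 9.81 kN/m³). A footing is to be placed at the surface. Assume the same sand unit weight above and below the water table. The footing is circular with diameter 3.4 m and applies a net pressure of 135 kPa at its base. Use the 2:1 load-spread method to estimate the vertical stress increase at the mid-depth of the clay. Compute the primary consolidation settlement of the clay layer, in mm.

S_c ≈ 108 mm

Mid-depth of clay below the ground surface: z = 3.4 + 6.5/2 = 6.65 m.
Total vertical stress at mid-clay: σ_v = 19.5×3.4 + 17.7×3.25 = 123.82 kPa.
Pore pressure: u = 9.81×(6.65 − 0.37) = 61.607 kPa.
Initial effective stress: σ'_0 = σ_v − u = 123.82 − 61.607 = 62.213 kPa.
Stress increase at mid-clay by the 2:1 spreading method:
Δσ ≈ qD²/(D+z)² = 135×3.4²/(3.4+6.65)² = 15.451 kPa
Final effective stress: σ'_f = σ'_0 + Δσ = 62.213 + 15.451 = 77.664 kPa.
Normally consolidated clay, so the full stress increment lies on the virgin compression line:
S_c = C_c·H/(1+e₀)·log₁₀(σ'_f/σ'_0) = 0.32×6.5/(1+0.86)×log₁₀(77.664/62.213)
    = 1.1183 × 0.096339 = 0.1077 m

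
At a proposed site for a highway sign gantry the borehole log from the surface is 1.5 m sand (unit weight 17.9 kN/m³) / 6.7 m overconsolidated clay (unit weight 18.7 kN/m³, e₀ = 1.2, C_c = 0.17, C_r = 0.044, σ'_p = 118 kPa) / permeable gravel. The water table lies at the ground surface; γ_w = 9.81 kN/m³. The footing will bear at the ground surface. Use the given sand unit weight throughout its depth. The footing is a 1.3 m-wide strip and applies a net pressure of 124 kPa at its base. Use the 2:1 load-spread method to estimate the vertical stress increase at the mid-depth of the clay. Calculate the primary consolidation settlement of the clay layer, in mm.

Mid-depth of clay below the ground surface: z = 1.5 + 6.7/2 = 4.85 m.
Total vertical stress at mid-clay: σ_v = 17.9×1.5 + 18.7×3.35 = 89.495 kPa.
Pore pressure: u = 9.81×(4.85 − 0) = 47.578 kPa.
Initial effective stress: σ'_0 = σ_v − u = 89.495 − 47.578 = 41.917 kPa.
Stress increase at mid-clay by the 2:1 spreading method:
Δσ = qB/(B+z) = 124×1.3/(1.3+4.85) = 26.211 kPa
Final effective stress: σ'_f = 41.917 + 26.211 = 68.128 kPa.
σ'_f = 68.128 ≤ σ'_p = 118 kPa, so the clay remains overconsolidated and only the recompression index applies:
S_c = C_r·H/(1+e₀)·log₁₀(σ'_f/σ'_0) = 0.044×6.7/2.2×log₁₀(68.128/41.917)
    = 0.134 × 0.21094 = 0.02827 m

S_c ≈ 28.3 mm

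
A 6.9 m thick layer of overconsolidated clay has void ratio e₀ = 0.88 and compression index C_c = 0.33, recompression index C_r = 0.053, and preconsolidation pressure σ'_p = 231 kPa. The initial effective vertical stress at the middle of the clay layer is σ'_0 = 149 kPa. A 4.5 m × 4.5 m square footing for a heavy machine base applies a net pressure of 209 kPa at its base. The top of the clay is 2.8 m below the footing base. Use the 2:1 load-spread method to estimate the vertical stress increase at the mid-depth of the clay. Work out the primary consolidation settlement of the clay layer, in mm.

Mid-depth of clay below the footing base: z = 2.8 + 6.9/2 = 6.25 m.
Stress increase at mid-clay by the 2:1 spreading method:
Δσ = qBL/((B+z)(L+z)) = 209×4.5×4.5/((4.5+6.25)(4.5+6.25)) = 36.623 kPa
Final effective stress: σ'_f = 149 + 36.623 = 185.62 kPa.
σ'_f = 185.62 ≤ σ'_p = 231 kPa, so the clay remains overconsolidated and only the recompression index applies:
S_c = C_r·H/(1+e₀)·log₁₀(σ'_f/σ'_0) = 0.053×6.9/1.88×log₁₀(185.62/149)
    = 0.19452 × 0.095438 = 0.01856 m

S_c ≈ 18.6 mm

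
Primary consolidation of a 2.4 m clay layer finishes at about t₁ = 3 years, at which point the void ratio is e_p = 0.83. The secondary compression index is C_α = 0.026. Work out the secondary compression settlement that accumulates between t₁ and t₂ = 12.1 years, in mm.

Secondary compression: S_s = C_α·H/(1+e_p)·log₁₀(t₂/t₁)
S_s = 0.026×2.4/(1+0.83)×log₁₀(12.1/3)
    = 0.0341 × 0.6057 = 0.02065 m

S_s ≈ 20.7 mm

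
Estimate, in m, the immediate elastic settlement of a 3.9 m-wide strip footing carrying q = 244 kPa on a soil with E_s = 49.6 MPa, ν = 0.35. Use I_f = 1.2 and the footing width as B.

S_e ≈ 0.0202 m

Immediate (elastic) settlement: S_e = q·B·(1−ν²)/E_s · I_f.
E_s = 49.6 MPa = 49600 kPa.
S_e = 244 × 3.9 × (1 − 0.35²) / 49600 × 1.2
    = 244 × 3.9 × 0.8775 / 49600 × 1.2
    = 0.0202 m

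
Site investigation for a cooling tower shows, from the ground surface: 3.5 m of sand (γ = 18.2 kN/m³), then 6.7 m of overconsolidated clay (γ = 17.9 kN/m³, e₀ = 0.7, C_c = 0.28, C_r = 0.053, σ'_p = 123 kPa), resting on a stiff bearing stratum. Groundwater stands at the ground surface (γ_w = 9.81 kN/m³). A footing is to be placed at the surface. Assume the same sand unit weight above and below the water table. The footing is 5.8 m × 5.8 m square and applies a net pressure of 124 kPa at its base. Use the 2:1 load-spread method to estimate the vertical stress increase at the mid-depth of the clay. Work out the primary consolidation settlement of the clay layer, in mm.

Mid-depth of clay below the ground surface: z = 3.5 + 6.7/2 = 6.85 m.
Total vertical stress at mid-clay: σ_v = 18.2×3.5 + 17.9×3.35 = 123.66 kPa.
Pore pressure: u = 9.81×(6.85 − 0) = 67.198 kPa.
Initial effective stress: σ'_0 = σ_v − u = 123.66 − 67.198 = 56.462 kPa.
Stress increase at mid-clay by the 2:1 spreading method:
Δσ = qBL/((B+z)(L+z)) = 124×5.8×5.8/((5.8+6.85)(5.8+6.85)) = 26.067 kPa
Final effective stress: σ'_f = 56.462 + 26.067 = 82.529 kPa.
σ'_f = 82.529 ≤ σ'_p = 123 kPa, so the clay remains overconsolidated and only the recompression index applies:
S_c = C_r·H/(1+e₀)·log₁₀(σ'_f/σ'_0) = 0.053×6.7/1.7×log₁₀(82.529/56.462)
    = 0.20888 × 0.16485 = 0.03443 m

S_c ≈ 34.4 mm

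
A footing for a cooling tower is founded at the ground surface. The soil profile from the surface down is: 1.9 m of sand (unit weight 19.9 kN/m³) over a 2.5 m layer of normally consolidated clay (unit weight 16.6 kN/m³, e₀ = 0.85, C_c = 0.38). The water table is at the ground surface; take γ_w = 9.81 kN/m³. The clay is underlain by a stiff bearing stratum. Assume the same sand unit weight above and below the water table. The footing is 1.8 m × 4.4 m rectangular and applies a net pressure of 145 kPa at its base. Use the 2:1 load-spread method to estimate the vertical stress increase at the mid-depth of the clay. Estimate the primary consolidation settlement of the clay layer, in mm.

Mid-depth of clay below the ground surface: z = 1.9 + 2.5/2 = 3.15 m.
Total vertical stress at mid-clay: σ_v = 19.9×1.9 + 16.6×1.25 = 58.56 kPa.
Pore pressure: u = 9.81×(3.15 − 0) = 30.902 kPa.
Initial effective stress: σ'_0 = σ_v − u = 58.56 − 30.902 = 27.658 kPa.
Stress increase at mid-clay by the 2:1 spreading method:
Δσ = qBL/((B+z)(L+z)) = 145×1.8×4.4/((1.8+3.15)(4.4+3.15)) = 30.728 kPa
Final effective stress: σ'_f = σ'_0 + Δσ = 27.658 + 30.728 = 58.386 kPa.
Normally consolidated clay, so the full stress increment lies on the virgin compression line:
S_c = C_c·H/(1+e₀)·log₁₀(σ'_f/σ'_0) = 0.38×2.5/(1+0.85)×log₁₀(58.386/27.658)
    = 0.51351 × 0.32449 = 0.1666 m

S_c ≈ 167 mm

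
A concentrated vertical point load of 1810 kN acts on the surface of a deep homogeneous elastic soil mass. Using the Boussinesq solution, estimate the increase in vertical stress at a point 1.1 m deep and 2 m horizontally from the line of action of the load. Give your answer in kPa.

Boussinesq vertical stress below a point load on an elastic half-space:
Δσ_z = 3P/(2πz²) · [1 + (r/z)²]^(−5/2)
r/z = 2/1.1 = 1.8182; [1+(r/z)²]^(−5/2) = 0.025994.
Δσ_z = 3×1810/(2π×1.1²) × 0.025994 = 714.22 × 0.025994 = 18.57 kPa

Δσ_z ≈ 18.6 kPa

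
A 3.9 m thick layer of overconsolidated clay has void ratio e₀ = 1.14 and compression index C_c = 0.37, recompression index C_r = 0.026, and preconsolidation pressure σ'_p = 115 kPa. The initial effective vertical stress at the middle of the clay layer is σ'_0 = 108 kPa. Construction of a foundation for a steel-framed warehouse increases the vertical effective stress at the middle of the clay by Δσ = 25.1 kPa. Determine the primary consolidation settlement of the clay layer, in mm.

Final effective stress: σ'_f = 108 + 25.1 = 133.1 kPa.
σ'_f = 133.1 > σ'_p = 115 kPa, so the stress path crosses the preconsolidation pressure — recompression up to σ'_p, then virgin compression beyond:
S_c = H/(1+e₀)·[C_r·log₁₀(σ'_p/σ'_0) + C_c·log₁₀(σ'_f/σ'_p)]
    = 3.9/2.14 × [0.026×log₁₀(115/108) + 0.37×log₁₀(133.1/115)]
    = 1.8224 × [0.00070913 + 0.023488] = 0.0441 m

S_c ≈ 44.1 mm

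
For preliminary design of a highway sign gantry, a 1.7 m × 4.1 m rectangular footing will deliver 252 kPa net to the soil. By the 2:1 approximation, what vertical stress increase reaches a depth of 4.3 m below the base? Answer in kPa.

By the 2:1 method the load spreads at 1 horizontal : 2 vertical, so at depth z the loaded area has grown by z in each plan dimension:
Δσ = qBL/((B+z)(L+z)) = 252×1.7×4.1/((1.7+4.3)(4.1+4.3)) = 34.85 kPa

Δσ_z ≈ 34.9 kPa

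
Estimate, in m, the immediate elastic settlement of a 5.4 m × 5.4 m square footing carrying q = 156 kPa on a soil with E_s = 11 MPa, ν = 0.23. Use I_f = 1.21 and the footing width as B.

S_e ≈ 0.0878 m

Immediate (elastic) settlement: S_e = q·B·(1−ν²)/E_s · I_f.
E_s = 11 MPa = 11000 kPa.
S_e = 156 × 5.4 × (1 − 0.23²) / 11000 × 1.21
    = 156 × 5.4 × 0.9471 / 11000 × 1.21
    = 0.08776 m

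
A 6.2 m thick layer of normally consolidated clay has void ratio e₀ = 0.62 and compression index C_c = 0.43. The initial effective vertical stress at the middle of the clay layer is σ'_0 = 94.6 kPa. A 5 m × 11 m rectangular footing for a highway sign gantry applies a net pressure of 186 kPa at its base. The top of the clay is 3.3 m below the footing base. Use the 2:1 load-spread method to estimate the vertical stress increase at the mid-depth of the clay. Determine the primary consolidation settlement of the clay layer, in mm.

S_c ≈ 311 mm

Mid-depth of clay below the footing base: z = 3.3 + 6.2/2 = 6.4 m.
Stress increase at mid-clay by the 2:1 spreading method:
Δσ = qBL/((B+z)(L+z)) = 186×5×11/((5+6.4)(11+6.4)) = 51.573 kPa
Final effective stress: σ'_f = σ'_0 + Δσ = 94.6 + 51.573 = 146.17 kPa.
Normally consolidated clay, so the full stress increment lies on the virgin compression line:
S_c = C_c·H/(1+e₀)·log₁₀(σ'_f/σ'_0) = 0.43×6.2/(1+0.62)×log₁₀(146.17/94.6)
    = 1.6457 × 0.18897 = 0.311 m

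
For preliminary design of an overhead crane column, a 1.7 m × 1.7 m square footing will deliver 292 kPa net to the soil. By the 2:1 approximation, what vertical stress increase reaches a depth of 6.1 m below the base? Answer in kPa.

Δσ_z ≈ 13.9 kPa

By the 2:1 method the load spreads at 1 horizontal : 2 vertical, so at depth z the loaded area has grown by z in each plan dimension:
Δσ = qBL/((B+z)(L+z)) = 292×1.7×1.7/((1.7+6.1)(1.7+6.1)) = 13.87 kPa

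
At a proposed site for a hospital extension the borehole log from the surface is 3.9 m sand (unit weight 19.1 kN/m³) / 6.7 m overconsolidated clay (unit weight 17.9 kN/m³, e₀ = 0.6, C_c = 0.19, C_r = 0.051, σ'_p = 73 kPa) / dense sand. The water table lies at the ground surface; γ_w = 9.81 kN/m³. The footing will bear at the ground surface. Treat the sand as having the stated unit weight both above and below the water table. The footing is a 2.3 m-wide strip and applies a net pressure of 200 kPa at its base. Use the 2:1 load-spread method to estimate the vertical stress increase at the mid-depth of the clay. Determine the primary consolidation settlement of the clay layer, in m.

S_c ≈ 0.16 m

Mid-depth of clay below the ground surface: z = 3.9 + 6.7/2 = 7.25 m.
Total vertical stress at mid-clay: σ_v = 19.1×3.9 + 17.9×3.35 = 134.46 kPa.
Pore pressure: u = 9.81×(7.25 − 0) = 71.123 kPa.
Initial effective stress: σ'_0 = σ_v − u = 134.46 − 71.123 = 63.337 kPa.
Stress increase at mid-clay by the 2:1 spreading method:
Δσ = qB/(B+z) = 200×2.3/(2.3+7.25) = 48.168 kPa
Final effective stress: σ'_f = 63.337 + 48.168 = 111.5 kPa.
σ'_f = 111.5 > σ'_p = 73 kPa, so the stress path crosses the preconsolidation pressure — recompression up to σ'_p, then virgin compression beyond:
S_c = H/(1+e₀)·[C_r·log₁₀(σ'_p/σ'_0) + C_c·log₁₀(σ'_f/σ'_p)]
    = 6.7/1.6 × [0.051×log₁₀(73/63.337) + 0.19×log₁₀(111.5/73)]
    = 4.1875 × [0.0031449 + 0.034951] = 0.1595 m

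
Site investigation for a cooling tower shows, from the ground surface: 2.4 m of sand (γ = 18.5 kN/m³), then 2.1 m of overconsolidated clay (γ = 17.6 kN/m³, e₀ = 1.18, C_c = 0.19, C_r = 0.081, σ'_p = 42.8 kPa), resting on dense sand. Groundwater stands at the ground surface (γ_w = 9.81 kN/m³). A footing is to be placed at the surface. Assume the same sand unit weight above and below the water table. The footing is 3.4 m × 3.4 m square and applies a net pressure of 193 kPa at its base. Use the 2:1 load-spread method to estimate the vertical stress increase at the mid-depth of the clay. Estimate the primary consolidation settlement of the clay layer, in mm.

Mid-depth of clay below the ground surface: z = 2.4 + 2.1/2 = 3.45 m.
Total vertical stress at mid-clay: σ_v = 18.5×2.4 + 17.6×1.05 = 62.88 kPa.
Pore pressure: u = 9.81×(3.45 − 0) = 33.845 kPa.
Initial effective stress: σ'_0 = σ_v − u = 62.88 − 33.845 = 29.035 kPa.
Stress increase at mid-clay by the 2:1 spreading method:
Δσ = qBL/((B+z)(L+z)) = 193×3.4×3.4/((3.4+3.45)(3.4+3.45)) = 47.548 kPa
Final effective stress: σ'_f = 29.035 + 47.548 = 76.583 kPa.
σ'_f = 76.583 > σ'_p = 42.8 kPa, so the stress path crosses the preconsolidation pressure — recompression up to σ'_p, then virgin compression beyond:
S_c = H/(1+e₀)·[C_r·log₁₀(σ'_p/σ'_0) + C_c·log₁₀(σ'_f/σ'_p)]
    = 2.1/2.18 × [0.081×log₁₀(42.8/29.035) + 0.19×log₁₀(76.583/42.8)]
    = 0.9633 × [0.01365 + 0.048011] = 0.0594 m

S_c ≈ 59.4 mm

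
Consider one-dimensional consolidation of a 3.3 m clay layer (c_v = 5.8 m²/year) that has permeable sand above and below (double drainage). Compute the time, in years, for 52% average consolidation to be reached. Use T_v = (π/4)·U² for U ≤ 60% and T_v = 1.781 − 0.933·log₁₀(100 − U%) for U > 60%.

Drainage path length: H_d = H/2 = 1.65 m (double drainage).
U ≤ 60%: T_v = (π/4)·U² = (π/4)×0.52² = 0.21237.
t = T_v·H_d²/c_v = 0.21237×1.65²/5.8 = 0.09969 years.

t ≈ 0.0997 years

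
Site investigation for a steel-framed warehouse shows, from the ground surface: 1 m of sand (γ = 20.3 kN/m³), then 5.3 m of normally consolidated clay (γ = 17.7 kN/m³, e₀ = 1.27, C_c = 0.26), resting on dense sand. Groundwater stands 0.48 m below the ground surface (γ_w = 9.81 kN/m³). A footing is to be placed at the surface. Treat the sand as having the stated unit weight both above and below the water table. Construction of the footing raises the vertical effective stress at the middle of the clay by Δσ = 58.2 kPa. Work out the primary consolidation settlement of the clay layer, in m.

Mid-depth of clay below the ground surface: z = 1 + 5.3/2 = 3.65 m.
Total vertical stress at mid-clay: σ_v = 20.3×1 + 17.7×2.65 = 67.205 kPa.
Pore pressure: u = 9.81×(3.65 − 0.48) = 31.098 kPa.
Initial effective stress: σ'_0 = σ_v − u = 67.205 − 31.098 = 36.107 kPa.
Final effective stress: σ'_f = σ'_0 + Δσ = 36.107 + 58.2 = 94.307 kPa.
Normally consolidated clay, so the full stress increment lies on the virgin compression line:
S_c = C_c·H/(1+e₀)·log₁₀(σ'_f/σ'_0) = 0.26×5.3/(1+1.27)×log₁₀(94.307/36.107)
    = 0.60705 × 0.41695 = 0.2531 m

S_c ≈ 0.253 m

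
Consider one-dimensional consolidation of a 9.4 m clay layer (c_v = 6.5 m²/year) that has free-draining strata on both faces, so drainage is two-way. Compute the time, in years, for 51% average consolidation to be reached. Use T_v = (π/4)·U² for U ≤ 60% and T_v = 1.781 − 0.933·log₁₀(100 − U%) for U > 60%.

t ≈ 0.694 years

Drainage path length: H_d = H/2 = 4.7 m (double drainage).
U ≤ 60%: T_v = (π/4)·U² = (π/4)×0.51² = 0.20428.
t = T_v·H_d²/c_v = 0.20428×4.7²/6.5 = 0.6942 years.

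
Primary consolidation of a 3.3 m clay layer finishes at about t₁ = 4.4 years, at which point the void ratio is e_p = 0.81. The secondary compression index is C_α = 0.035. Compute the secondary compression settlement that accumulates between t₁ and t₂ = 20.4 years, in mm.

Secondary compression: S_s = C_α·H/(1+e_p)·log₁₀(t₂/t₁)
S_s = 0.035×3.3/(1+0.81)×log₁₀(20.4/4.4)
    = 0.06381 × 0.6662 = 0.04251 m

S_s ≈ 42.5 mm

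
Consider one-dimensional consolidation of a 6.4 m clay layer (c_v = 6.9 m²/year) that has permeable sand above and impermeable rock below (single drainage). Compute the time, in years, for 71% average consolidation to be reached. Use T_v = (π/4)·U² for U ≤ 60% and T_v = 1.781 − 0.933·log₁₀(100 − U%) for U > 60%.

t ≈ 2.47 years

Drainage path length: H_d = H = 6.4 m (single drainage).
U > 60%: T_v = 1.781 − 0.933·log₁₀(100 − 71) = 0.41658.
t = T_v·H_d²/c_v = 0.41658×6.4²/6.9 = 2.473 years.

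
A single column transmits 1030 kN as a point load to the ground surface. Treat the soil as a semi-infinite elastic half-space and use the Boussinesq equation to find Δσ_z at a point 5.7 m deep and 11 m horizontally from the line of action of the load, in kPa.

Δσ_z ≈ 0.312 kPa

Boussinesq vertical stress below a point load on an elastic half-space:
Δσ_z = 3P/(2πz²) · [1 + (r/z)²]^(−5/2)
r/z = 11/5.7 = 1.9298; [1+(r/z)²]^(−5/2) = 0.020615.
Δσ_z = 3×1030/(2π×5.7²) × 0.020615 = 15.137 × 0.020615 = 0.312 kPa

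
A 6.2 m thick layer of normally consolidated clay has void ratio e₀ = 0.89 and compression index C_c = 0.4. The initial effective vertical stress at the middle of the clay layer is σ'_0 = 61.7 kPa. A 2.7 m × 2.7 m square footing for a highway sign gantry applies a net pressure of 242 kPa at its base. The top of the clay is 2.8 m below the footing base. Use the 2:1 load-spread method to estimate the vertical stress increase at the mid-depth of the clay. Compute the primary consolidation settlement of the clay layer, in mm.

S_c ≈ 186 mm

Mid-depth of clay below the footing base: z = 2.8 + 6.2/2 = 5.9 m.
Stress increase at mid-clay by the 2:1 spreading method:
Δσ = qBL/((B+z)(L+z)) = 242×2.7×2.7/((2.7+5.9)(2.7+5.9)) = 23.853 kPa
Final effective stress: σ'_f = σ'_0 + Δσ = 61.7 + 23.853 = 85.553 kPa.
Normally consolidated clay, so the full stress increment lies on the virgin compression line:
S_c = C_c·H/(1+e₀)·log₁₀(σ'_f/σ'_0) = 0.4×6.2/(1+0.89)×log₁₀(85.553/61.7)
    = 1.3122 × 0.14195 = 0.1863 m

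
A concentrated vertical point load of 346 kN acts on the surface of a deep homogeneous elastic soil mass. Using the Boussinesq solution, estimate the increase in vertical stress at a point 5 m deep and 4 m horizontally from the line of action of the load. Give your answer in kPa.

Δσ_z ≈ 1.92 kPa

Boussinesq vertical stress below a point load on an elastic half-space:
Δσ_z = 3P/(2πz²) · [1 + (r/z)²]^(−5/2)
r/z = 4/5 = 0.8; [1+(r/z)²]^(−5/2) = 0.29033.
Δσ_z = 3×346/(2π×5²) × 0.29033 = 6.6081 × 0.29033 = 1.919 kPa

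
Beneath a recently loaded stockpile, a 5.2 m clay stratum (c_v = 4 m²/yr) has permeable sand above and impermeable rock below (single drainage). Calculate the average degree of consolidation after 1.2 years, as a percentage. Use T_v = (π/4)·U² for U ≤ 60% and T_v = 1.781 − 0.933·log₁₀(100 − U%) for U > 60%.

Drainage path length: H_d = H = 5.2 m (single drainage).
T_v = c_v·t/H_d² = 4×1.2/5.2² = 0.17751.
T_v = 0.17751 corresponds to the U ≤ 60% branch:
U = √(4T_v/π) = 0.4754

U ≈ 47.5 %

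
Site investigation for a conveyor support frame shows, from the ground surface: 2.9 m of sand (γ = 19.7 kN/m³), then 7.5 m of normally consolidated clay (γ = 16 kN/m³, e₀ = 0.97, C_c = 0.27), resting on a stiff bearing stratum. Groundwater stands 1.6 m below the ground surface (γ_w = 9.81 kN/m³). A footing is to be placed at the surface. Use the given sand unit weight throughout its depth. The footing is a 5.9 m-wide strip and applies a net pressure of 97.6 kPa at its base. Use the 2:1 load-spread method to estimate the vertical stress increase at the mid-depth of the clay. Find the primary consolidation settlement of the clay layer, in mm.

Mid-depth of clay below the ground surface: z = 2.9 + 7.5/2 = 6.65 m.
Total vertical stress at mid-clay: σ_v = 19.7×2.9 + 16×3.75 = 117.13 kPa.
Pore pressure: u = 9.81×(6.65 − 1.6) = 49.541 kPa.
Initial effective stress: σ'_0 = σ_v − u = 117.13 − 49.541 = 67.589 kPa.
Stress increase at mid-clay by the 2:1 spreading method:
Δσ = qB/(B+z) = 97.6×5.9/(5.9+6.65) = 45.884 kPa
Final effective stress: σ'_f = σ'_0 + Δσ = 67.589 + 45.884 = 113.47 kPa.
Normally consolidated clay, so the full stress increment lies on the virgin compression line:
S_c = C_c·H/(1+e₀)·log₁₀(σ'_f/σ'_0) = 0.27×7.5/(1+0.97)×log₁₀(113.47/67.589)
    = 1.0279 × 0.22501 = 0.2313 m

S_c ≈ 231 mm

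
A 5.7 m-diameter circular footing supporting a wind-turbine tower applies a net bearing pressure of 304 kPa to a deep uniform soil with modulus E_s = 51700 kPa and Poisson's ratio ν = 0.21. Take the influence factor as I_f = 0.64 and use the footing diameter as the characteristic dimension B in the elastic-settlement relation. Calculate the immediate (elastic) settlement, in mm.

Immediate (elastic) settlement: S_e = q·B·(1−ν²)/E_s · I_f.
S_e = 304 × 5.7 × (1 − 0.21²) / 51700 × 0.64
    = 304 × 5.7 × 0.9559 / 51700 × 0.64
    = 0.0205 m = 20.5 mm

S_e ≈ 20.5 mm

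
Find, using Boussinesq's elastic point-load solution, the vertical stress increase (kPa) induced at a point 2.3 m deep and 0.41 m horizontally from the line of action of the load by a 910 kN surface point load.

Boussinesq vertical stress below a point load on an elastic half-space:
Δσ_z = 3P/(2πz²) · [1 + (r/z)²]^(−5/2)
r/z = 0.41/2.3 = 0.17826; [1+(r/z)²]^(−5/2) = 0.92477.
Δσ_z = 3×910/(2π×2.3²) × 0.92477 = 82.135 × 0.92477 = 75.96 kPa

Δσ_z ≈ 76 kPa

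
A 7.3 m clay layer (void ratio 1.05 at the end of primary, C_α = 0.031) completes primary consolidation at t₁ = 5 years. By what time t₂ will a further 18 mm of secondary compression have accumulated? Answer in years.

t₂ ≈ 7.28 years

S_s = C_α·H/(1+e_p)·log₁₀(t₂/t₁) ⇒ log₁₀(t₂/t₁) = S_s·(1+e_p)/(C_α·H).
log₁₀(t₂/t₁) = 0.018 × (1+1.05) / (0.031×7.3) = 0.1631
t₂ = t₁ × 10^0.1631 = 5 × 1.456 = 7.278 years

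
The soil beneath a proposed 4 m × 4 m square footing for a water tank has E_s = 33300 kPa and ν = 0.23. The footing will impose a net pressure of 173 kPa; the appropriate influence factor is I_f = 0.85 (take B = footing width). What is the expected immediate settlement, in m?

Immediate (elastic) settlement: S_e = q·B·(1−ν²)/E_s · I_f.
S_e = 173 × 4 × (1 − 0.23²) / 33300 × 0.85
    = 173 × 4 × 0.9471 / 33300 × 0.85
    = 0.01673 m

S_e ≈ 0.0167 m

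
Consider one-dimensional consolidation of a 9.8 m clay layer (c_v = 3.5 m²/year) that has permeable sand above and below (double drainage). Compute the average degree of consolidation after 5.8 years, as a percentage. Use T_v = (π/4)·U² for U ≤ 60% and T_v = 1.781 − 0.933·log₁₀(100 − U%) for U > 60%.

Drainage path length: H_d = H/2 = 4.9 m (double drainage).
T_v = c_v·t/H_d² = 3.5×5.8/4.9² = 0.84548.
T_v = 0.84548 corresponds to the U > 60% branch:
U = 1 − 10^((1.781 − T_v)/0.933)/100 = 0.8994

U ≈ 89.9 %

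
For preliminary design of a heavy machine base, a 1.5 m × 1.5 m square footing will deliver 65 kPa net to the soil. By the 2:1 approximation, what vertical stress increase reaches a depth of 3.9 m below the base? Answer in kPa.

By the 2:1 method the load spreads at 1 horizontal : 2 vertical, so at depth z the loaded area has grown by z in each plan dimension:
Δσ = qBL/((B+z)(L+z)) = 65×1.5×1.5/((1.5+3.9)(1.5+3.9)) = 5.0154 kPa

Δσ_z ≈ 5.02 kPa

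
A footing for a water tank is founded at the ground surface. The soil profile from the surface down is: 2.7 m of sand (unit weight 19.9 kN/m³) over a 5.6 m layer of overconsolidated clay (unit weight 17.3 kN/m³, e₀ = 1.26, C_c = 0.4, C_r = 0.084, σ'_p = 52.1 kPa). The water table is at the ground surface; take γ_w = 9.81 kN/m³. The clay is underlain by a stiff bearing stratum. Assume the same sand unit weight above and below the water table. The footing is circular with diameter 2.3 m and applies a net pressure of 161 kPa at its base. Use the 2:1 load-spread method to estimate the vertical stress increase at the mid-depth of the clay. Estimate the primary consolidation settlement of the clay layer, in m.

S_c ≈ 0.0834 m

Mid-depth of clay below the ground surface: z = 2.7 + 5.6/2 = 5.5 m.
Total vertical stress at mid-clay: σ_v = 19.9×2.7 + 17.3×2.8 = 102.17 kPa.
Pore pressure: u = 9.81×(5.5 − 0) = 53.955 kPa.
Initial effective stress: σ'_0 = σ_v − u = 102.17 − 53.955 = 48.215 kPa.
Stress increase at mid-clay by the 2:1 spreading method:
Δσ ≈ qD²/(D+z)² = 161×2.3²/(2.3+5.5)² = 13.999 kPa
Final effective stress: σ'_f = 48.215 + 13.999 = 62.214 kPa.
σ'_f = 62.214 > σ'_p = 52.1 kPa, so the stress path crosses the preconsolidation pressure — recompression up to σ'_p, then virgin compression beyond:
S_c = H/(1+e₀)·[C_r·log₁₀(σ'_p/σ'_0) + C_c·log₁₀(σ'_f/σ'_p)]
    = 5.6/2.26 × [0.084×log₁₀(52.1/48.215) + 0.4×log₁₀(62.214/52.1)]
    = 2.4779 × [0.0028271 + 0.03082] = 0.08337 m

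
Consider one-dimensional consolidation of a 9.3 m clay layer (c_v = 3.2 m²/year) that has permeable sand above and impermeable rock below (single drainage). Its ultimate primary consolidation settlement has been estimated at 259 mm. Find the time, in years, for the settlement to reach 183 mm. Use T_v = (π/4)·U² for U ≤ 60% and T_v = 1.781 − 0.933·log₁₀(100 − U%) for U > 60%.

t ≈ 11.1 years

Drainage path length: H_d = H = 9.3 m (single drainage).
U = S(t)/S_ult = 183/259 = 0.7066.
U > 60%: T_v = 1.781 − 0.933·log₁₀(100 − 70.656) = 0.41181.
t = T_v·H_d²/c_v = 0.41181×9.3²/3.2 = 11.13 years.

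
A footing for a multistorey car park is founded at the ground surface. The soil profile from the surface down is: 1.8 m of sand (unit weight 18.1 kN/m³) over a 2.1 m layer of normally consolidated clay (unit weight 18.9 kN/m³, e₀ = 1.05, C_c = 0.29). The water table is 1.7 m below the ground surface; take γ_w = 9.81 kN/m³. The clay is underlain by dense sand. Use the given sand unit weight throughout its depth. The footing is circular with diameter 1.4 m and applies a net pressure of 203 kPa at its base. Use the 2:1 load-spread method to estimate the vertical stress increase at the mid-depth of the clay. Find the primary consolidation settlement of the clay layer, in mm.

S_c ≈ 55.3 mm

Mid-depth of clay below the ground surface: z = 1.8 + 2.1/2 = 2.85 m.
Total vertical stress at mid-clay: σ_v = 18.1×1.8 + 18.9×1.05 = 52.425 kPa.
Pore pressure: u = 9.81×(2.85 − 1.7) = 11.281 kPa.
Initial effective stress: σ'_0 = σ_v − u = 52.425 − 11.281 = 41.144 kPa.
Stress increase at mid-clay by the 2:1 spreading method:
Δσ ≈ qD²/(D+z)² = 203×1.4²/(1.4+2.85)² = 22.028 kPa
Final effective stress: σ'_f = σ'_0 + Δσ = 41.144 + 22.028 = 63.172 kPa.
Normally consolidated clay, so the full stress increment lies on the virgin compression line:
S_c = C_c·H/(1+e₀)·log₁₀(σ'_f/σ'_0) = 0.29×2.1/(1+1.05)×log₁₀(63.172/41.144)
    = 0.29707 × 0.18622 = 0.05532 m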